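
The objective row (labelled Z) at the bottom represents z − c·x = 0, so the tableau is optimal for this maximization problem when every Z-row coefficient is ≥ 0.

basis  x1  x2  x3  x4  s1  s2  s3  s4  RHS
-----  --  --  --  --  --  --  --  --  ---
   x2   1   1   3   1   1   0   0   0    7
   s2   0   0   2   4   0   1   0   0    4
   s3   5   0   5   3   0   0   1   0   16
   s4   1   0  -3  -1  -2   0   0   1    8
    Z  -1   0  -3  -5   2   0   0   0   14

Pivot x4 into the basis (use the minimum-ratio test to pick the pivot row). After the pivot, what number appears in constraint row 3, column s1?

0

Ratio test on column x4 — row 1: 7/1 = 7; row 2: 4/4 = 1; row 3: 16/3 = 16/3; row 4: entry -1 ≤ 0. Minimum is 1 at row 2 (s2 leaves); pivot element 4.
Divide row 2 by 4; eliminate column x4 from the other rows.
Row 3 update in column s1: 0 − 3·0 = 0.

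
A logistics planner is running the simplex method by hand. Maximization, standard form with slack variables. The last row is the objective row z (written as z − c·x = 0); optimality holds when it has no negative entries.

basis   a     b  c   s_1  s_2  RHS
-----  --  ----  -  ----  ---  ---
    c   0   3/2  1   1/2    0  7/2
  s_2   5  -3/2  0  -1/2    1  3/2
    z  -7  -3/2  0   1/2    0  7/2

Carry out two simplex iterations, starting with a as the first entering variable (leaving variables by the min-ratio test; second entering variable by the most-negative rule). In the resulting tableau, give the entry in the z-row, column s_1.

1

Ratio test on column a — row 1: entry 0 ≤ 0; row 2: (3/2)/5 = 3/10. Minimum is 3/10 at row 2 (s_2 leaves); pivot element 5.
Divide row 2 by 5; eliminate column a from the other rows.
Second iteration: most negative z-row entry is -18/5 in column b, so b enters.
Ratio test on column b — row 1: (7/2)/(3/2) = 7/3; row 2: entry -3/10 ≤ 0. Minimum is 7/3 at row 1 (c leaves); pivot element 3/2.
Divide row 1 by 3/2; eliminate column b from the other rows.
After both pivots, the entry at the z-row, column s_1 is 1.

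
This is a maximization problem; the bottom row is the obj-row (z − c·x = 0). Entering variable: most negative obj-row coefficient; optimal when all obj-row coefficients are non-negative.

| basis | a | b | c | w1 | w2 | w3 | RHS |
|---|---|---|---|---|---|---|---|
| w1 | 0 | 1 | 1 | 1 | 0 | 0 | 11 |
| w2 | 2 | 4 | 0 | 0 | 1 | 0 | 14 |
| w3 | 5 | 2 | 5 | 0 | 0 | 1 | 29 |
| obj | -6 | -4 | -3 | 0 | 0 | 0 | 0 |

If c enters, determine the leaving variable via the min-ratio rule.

w3

Column c entries and ratios — w1: 11/1 = 11; w2: 0 ≤ 0, skip; w3: 29/5 = 29/5.
Smallest ratio is 29/5 in the row of w3, so w3 leaves.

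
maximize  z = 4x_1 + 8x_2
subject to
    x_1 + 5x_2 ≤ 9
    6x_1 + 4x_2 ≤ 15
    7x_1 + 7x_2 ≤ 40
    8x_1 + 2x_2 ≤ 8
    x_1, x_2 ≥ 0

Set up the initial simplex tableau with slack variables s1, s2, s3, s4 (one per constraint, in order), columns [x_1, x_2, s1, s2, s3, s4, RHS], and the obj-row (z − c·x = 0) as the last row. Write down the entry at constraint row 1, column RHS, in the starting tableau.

The RHS of constraint 1 is b_1 = 9.

9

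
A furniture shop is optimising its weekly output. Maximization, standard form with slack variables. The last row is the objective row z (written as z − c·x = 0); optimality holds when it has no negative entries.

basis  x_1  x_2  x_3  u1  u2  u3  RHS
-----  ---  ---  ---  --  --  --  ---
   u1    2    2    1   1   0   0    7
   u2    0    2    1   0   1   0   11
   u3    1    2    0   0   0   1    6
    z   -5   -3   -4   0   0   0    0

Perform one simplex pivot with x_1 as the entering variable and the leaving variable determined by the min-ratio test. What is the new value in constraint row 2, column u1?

Ratio test on column x_1 — row 1: 7/2 = 7/2; row 2: entry 0 ≤ 0; row 3: 6/1 = 6. Minimum is 7/2 at row 1 (u1 leaves); pivot element 2.
Divide row 1 by 2; eliminate column x_1 from the other rows.
Row 2 update in column u1: 0 − 0·(1/2) = 0.

0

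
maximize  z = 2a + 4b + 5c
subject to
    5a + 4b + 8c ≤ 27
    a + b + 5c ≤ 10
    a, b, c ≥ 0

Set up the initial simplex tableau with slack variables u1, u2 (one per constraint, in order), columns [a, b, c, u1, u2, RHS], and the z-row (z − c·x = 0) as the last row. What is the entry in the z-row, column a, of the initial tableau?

The z-row carries the negated objective coefficients: the a entry is -2.

-2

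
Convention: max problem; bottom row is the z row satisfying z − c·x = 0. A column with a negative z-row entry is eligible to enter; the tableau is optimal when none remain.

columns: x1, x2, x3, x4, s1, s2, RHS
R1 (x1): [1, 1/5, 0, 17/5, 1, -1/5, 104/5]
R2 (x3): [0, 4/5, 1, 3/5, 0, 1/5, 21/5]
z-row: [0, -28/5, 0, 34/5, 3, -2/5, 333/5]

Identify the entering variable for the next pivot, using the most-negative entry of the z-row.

Negative z-row entries: x2: -28/5, s2: -2/5.
The most negative is -28/5 in column x2, so x2 enters.

x2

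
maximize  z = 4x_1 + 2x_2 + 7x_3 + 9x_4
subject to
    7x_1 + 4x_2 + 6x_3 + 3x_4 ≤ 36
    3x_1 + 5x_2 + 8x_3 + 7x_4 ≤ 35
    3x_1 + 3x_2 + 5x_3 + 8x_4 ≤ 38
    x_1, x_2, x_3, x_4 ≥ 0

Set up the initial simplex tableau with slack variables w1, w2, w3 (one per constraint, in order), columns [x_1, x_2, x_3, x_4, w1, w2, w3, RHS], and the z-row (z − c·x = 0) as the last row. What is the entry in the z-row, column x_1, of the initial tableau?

-4

The z-row carries the negated objective coefficients: the x_1 entry is -4.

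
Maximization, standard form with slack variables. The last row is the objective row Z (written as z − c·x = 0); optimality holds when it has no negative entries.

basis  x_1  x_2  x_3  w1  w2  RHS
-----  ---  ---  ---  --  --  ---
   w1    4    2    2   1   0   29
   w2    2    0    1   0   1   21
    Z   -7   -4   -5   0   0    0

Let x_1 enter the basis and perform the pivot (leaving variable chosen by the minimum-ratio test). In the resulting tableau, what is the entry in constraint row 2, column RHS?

13/2

Ratio test on column x_1 — row 1: 29/4 = 29/4; row 2: 21/2 = 21/2. Minimum is 29/4 at row 1 (w1 leaves); pivot element 4.
Divide row 1 by 4; eliminate column x_1 from the other rows.
Row 2 update in column RHS: 21 − 2·(29/4) = 13/2.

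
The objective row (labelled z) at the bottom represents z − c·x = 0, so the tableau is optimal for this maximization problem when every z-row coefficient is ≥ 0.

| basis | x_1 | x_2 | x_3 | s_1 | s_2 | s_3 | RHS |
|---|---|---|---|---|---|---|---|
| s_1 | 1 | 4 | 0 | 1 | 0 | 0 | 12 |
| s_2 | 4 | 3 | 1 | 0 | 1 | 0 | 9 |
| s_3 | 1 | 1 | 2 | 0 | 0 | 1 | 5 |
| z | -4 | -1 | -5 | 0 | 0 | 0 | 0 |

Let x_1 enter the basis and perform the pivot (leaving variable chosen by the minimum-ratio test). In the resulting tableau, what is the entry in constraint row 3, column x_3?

Ratio test on column x_1 — row 1: 12/1 = 12; row 2: 9/4 = 9/4; row 3: 5/1 = 5. Minimum is 9/4 at row 2 (s_2 leaves); pivot element 4.
Divide row 2 by 4; eliminate column x_1 from the other rows.
Row 3 update in column x_3: 2 − 1·(1/4) = 7/4.

7/4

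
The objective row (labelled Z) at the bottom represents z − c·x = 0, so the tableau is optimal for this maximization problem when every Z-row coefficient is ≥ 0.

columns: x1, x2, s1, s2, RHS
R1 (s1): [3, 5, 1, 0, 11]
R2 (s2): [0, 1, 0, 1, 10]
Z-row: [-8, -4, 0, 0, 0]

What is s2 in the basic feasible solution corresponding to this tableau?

10

s2 is basic (row 2); its value is the RHS of that row, 10.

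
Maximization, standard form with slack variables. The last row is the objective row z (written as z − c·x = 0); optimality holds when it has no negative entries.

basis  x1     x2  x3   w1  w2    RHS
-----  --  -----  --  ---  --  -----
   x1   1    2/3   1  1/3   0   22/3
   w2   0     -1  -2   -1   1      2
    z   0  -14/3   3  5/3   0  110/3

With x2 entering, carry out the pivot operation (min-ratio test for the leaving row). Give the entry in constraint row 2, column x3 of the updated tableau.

-1/2

Ratio test on column x2 — row 1: (22/3)/(2/3) = 11; row 2: entry -1 ≤ 0. Minimum is 11 at row 1 (x1 leaves); pivot element 2/3.
Divide row 1 by 2/3; eliminate column x2 from the other rows.
Row 2 update in column x3: -2 − (-1)·(3/2) = -1/2.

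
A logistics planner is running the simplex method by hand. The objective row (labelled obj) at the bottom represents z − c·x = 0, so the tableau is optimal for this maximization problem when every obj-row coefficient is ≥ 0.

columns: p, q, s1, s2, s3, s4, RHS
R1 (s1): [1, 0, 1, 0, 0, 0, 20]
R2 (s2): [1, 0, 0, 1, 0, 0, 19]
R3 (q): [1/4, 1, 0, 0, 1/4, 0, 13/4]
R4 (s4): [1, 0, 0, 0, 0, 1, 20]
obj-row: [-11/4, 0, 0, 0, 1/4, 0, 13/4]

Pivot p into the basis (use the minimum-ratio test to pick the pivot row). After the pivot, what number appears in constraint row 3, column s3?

Ratio test on column p — row 1: 20/1 = 20; row 2: 19/1 = 19; row 3: (13/4)/(1/4) = 13; row 4: 20/1 = 20. Minimum is 13 at row 3 (q leaves); pivot element 1/4.
Divide row 3 by 1/4; eliminate column p from the other rows.
In the new row 3, the s3 entry is the old entry divided by the pivot: (1/4)/(1/4) = 1.

1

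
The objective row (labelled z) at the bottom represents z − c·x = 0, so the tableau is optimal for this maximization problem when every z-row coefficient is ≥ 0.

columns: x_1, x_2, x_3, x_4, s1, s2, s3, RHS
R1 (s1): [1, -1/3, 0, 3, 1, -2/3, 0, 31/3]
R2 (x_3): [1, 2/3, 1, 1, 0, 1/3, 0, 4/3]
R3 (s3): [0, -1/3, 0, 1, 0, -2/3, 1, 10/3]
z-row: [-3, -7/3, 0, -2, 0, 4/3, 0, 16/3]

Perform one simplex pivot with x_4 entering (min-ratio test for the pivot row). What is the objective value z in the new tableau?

8

Ratio test on column x_4 — row 1: (31/3)/3 = 31/9; row 2: (4/3)/1 = 4/3; row 3: (10/3)/1 = 10/3. Minimum is 4/3 at row 2 (x_3 leaves); pivot element 1.
Pivot on row 2; the z-row RHS becomes 16/3 − (-2)·(4/3) = 8.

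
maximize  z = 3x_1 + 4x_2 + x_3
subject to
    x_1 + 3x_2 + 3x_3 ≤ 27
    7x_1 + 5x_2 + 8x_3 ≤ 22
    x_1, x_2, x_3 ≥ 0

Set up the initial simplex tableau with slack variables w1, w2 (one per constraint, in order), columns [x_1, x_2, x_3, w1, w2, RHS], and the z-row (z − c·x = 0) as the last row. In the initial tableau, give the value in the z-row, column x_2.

-4

The z-row carries the negated objective coefficients: the x_2 entry is -4.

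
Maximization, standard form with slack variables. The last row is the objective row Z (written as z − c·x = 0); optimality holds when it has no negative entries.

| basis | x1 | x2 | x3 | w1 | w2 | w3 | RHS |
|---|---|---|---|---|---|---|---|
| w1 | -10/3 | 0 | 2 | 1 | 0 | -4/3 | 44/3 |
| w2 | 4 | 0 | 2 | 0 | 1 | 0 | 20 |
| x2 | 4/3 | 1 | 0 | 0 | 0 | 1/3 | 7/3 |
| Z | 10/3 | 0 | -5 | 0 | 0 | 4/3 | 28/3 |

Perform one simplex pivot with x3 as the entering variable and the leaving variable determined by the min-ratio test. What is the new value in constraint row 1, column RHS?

Ratio test on column x3 — row 1: (44/3)/2 = 22/3; row 2: 20/2 = 10; row 3: entry 0 ≤ 0. Minimum is 22/3 at row 1 (w1 leaves); pivot element 2.
Divide row 1 by 2; eliminate column x3 from the other rows.
In the new row 1, the RHS entry is the old entry divided by the pivot: (44/3)/2 = 22/3.

22/3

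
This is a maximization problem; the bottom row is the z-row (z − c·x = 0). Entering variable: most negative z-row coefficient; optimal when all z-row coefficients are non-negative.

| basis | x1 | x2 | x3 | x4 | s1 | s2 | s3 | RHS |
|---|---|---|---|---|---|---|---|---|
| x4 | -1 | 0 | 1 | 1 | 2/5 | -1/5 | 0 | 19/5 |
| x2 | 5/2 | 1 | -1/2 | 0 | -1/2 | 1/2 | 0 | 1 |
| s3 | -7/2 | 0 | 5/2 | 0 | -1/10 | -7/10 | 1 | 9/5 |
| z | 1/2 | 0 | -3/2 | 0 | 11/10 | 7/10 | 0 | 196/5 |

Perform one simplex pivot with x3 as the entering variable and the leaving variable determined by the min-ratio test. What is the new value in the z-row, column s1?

26/25

Ratio test on column x3 — row 1: (19/5)/1 = 19/5; row 2: entry -1/2 ≤ 0; row 3: (9/5)/(5/2) = 18/25. Minimum is 18/25 at row 3 (s3 leaves); pivot element 5/2.
Divide row 3 by 5/2; eliminate column x3 from the other rows.
z-row update in column s1: 11/10 − (-3/2)·(-1/25) = 26/25.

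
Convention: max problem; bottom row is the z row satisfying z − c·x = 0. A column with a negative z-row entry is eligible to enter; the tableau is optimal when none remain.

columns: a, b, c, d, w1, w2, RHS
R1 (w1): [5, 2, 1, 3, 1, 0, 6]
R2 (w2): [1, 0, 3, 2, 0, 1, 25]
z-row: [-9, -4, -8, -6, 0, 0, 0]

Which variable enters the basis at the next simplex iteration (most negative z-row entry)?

Negative z-row entries: a: -9, b: -4, c: -8, d: -6.
The most negative is -9 in column a, so a enters.

a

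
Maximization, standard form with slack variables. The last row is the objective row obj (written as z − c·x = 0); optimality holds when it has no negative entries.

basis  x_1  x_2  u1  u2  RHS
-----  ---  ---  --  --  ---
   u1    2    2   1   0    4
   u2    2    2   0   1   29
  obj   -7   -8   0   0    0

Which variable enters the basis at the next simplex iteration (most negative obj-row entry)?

Negative obj-row entries: x_1: -7, x_2: -8.
The most negative is -8 in column x_2, so x_2 enters.

x_2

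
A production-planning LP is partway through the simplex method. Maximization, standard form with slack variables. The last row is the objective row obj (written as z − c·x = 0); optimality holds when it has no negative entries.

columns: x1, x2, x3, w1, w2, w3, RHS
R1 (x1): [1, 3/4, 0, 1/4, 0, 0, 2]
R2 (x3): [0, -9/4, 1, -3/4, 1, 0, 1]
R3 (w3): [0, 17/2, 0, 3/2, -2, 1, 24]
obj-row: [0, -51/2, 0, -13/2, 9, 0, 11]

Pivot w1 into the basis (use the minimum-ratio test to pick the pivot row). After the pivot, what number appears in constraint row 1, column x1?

Ratio test on column w1 — row 1: 2/(1/4) = 8; row 2: entry -3/4 ≤ 0; row 3: 24/(3/2) = 16. Minimum is 8 at row 1 (x1 leaves); pivot element 1/4.
Divide row 1 by 1/4; eliminate column w1 from the other rows.
In the new row 1, the x1 entry is the old entry divided by the pivot: 1/(1/4) = 4.

4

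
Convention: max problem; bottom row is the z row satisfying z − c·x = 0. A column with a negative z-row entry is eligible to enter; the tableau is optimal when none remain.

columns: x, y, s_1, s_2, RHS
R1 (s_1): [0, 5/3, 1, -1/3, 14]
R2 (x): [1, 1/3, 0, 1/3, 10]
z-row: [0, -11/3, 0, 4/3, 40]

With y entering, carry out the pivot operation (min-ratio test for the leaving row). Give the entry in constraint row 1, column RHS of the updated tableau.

42/5

Ratio test on column y — row 1: 14/(5/3) = 42/5; row 2: 10/(1/3) = 30. Minimum is 42/5 at row 1 (s_1 leaves); pivot element 5/3.
Divide row 1 by 5/3; eliminate column y from the other rows.
In the new row 1, the RHS entry is the old entry divided by the pivot: 14/(5/3) = 42/5.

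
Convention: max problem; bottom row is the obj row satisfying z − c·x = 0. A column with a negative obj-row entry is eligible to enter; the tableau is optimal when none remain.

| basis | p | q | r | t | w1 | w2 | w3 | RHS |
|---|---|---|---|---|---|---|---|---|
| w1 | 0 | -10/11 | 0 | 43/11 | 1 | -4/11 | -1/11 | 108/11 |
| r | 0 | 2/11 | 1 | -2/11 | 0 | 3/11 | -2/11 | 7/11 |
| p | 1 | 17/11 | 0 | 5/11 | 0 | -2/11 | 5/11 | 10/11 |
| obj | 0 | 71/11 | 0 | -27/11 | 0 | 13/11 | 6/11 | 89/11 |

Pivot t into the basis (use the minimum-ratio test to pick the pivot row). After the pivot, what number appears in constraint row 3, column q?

Ratio test on column t — row 1: (108/11)/(43/11) = 108/43; row 2: entry -2/11 ≤ 0; row 3: (10/11)/(5/11) = 2. Minimum is 2 at row 3 (p leaves); pivot element 5/11.
Divide row 3 by 5/11; eliminate column t from the other rows.
In the new row 3, the q entry is the old entry divided by the pivot: (17/11)/(5/11) = 17/5.

17/5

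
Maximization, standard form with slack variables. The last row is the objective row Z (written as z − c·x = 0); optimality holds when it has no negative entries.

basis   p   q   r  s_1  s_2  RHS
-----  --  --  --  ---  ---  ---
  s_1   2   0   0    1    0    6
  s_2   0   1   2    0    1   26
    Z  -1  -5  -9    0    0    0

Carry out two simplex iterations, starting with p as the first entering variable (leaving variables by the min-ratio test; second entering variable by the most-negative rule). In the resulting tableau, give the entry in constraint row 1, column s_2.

Ratio test on column p — row 1: 6/2 = 3; row 2: entry 0 ≤ 0. Minimum is 3 at row 1 (s_1 leaves); pivot element 2.
Divide row 1 by 2; eliminate column p from the other rows.
Second iteration: most negative Z-row entry is -9 in column r, so r enters.
Ratio test on column r — row 1: entry 0 ≤ 0; row 2: 26/2 = 13. Minimum is 13 at row 2 (s_2 leaves); pivot element 2.
Divide row 2 by 2; eliminate column r from the other rows.
After both pivots, the entry at constraint row 1, column s_2 is 0.

0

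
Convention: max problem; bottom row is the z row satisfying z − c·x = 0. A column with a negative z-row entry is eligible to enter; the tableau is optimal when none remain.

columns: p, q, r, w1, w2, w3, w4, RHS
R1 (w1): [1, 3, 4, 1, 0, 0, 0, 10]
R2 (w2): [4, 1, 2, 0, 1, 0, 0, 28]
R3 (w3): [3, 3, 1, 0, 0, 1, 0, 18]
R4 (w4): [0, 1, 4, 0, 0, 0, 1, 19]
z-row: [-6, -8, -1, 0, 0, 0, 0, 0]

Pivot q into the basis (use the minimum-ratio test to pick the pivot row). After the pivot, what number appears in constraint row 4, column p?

Ratio test on column q — row 1: 10/3 = 10/3; row 2: 28/1 = 28; row 3: 18/3 = 6; row 4: 19/1 = 19. Minimum is 10/3 at row 1 (w1 leaves); pivot element 3.
Divide row 1 by 3; eliminate column q from the other rows.
Row 4 update in column p: 0 − 1·(1/3) = -1/3.

-1/3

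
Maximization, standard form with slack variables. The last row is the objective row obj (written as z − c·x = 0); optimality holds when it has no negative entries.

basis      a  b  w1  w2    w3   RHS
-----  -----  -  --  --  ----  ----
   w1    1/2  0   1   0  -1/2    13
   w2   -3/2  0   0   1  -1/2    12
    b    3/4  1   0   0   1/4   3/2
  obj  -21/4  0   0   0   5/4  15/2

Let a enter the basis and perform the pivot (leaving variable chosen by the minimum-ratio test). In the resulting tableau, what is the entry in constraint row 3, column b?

Ratio test on column a — row 1: 13/(1/2) = 26; row 2: entry -3/2 ≤ 0; row 3: (3/2)/(3/4) = 2. Minimum is 2 at row 3 (b leaves); pivot element 3/4.
Divide row 3 by 3/4; eliminate column a from the other rows.
In the new row 3, the b entry is the old entry divided by the pivot: 1/(3/4) = 4/3.

4/3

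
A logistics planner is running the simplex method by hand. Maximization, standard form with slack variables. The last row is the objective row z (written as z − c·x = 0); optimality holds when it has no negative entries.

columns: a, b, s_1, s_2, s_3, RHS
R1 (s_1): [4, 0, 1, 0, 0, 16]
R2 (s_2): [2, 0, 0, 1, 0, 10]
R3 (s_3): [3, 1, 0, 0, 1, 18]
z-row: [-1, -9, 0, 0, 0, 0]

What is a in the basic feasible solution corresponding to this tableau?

0

a is not in the basis, so in the current basic feasible solution a = 0.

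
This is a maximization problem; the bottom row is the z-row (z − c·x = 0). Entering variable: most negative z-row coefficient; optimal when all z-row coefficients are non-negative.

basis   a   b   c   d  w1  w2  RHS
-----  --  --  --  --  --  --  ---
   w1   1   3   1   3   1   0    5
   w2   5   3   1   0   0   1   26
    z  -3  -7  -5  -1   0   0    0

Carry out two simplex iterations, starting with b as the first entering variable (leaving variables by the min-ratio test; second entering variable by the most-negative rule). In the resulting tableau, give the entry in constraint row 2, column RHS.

Ratio test on column b — row 1: 5/3 = 5/3; row 2: 26/3 = 26/3. Minimum is 5/3 at row 1 (w1 leaves); pivot element 3.
Divide row 1 by 3; eliminate column b from the other rows.
Second iteration: most negative z-row entry is -8/3 in column c, so c enters.
Ratio test on column c — row 1: (5/3)/(1/3) = 5; row 2: entry 0 ≤ 0. Minimum is 5 at row 1 (b leaves); pivot element 1/3.
Divide row 1 by 1/3; eliminate column c from the other rows.
After both pivots, the entry at constraint row 2, column RHS is 21.

21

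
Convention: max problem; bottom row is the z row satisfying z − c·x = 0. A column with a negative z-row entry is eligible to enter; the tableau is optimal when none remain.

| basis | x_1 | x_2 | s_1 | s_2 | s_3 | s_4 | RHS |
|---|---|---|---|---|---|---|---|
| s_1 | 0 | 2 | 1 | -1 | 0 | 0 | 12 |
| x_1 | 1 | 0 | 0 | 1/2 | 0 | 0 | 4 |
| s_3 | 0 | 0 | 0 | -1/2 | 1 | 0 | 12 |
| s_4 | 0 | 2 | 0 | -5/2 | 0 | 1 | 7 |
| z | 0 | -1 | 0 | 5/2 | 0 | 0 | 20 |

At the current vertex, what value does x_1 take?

4

x_1 is basic (row 2); its value is the RHS of that row, 4.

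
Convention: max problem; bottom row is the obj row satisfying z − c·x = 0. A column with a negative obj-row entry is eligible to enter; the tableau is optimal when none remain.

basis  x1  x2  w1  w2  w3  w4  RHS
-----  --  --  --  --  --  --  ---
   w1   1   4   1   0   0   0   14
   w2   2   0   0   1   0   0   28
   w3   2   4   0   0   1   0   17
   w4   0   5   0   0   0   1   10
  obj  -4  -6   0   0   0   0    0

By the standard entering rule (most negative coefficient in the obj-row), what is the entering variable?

Negative obj-row entries: x1: -4, x2: -6.
The most negative is -6 in column x2, so x2 enters.

x2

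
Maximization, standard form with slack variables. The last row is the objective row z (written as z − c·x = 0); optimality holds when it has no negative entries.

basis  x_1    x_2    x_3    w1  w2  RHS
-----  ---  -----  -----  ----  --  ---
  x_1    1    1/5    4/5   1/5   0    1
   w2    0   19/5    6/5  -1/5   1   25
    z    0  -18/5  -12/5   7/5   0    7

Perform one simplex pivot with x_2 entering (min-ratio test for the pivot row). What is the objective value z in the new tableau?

Ratio test on column x_2 — row 1: 1/(1/5) = 5; row 2: 25/(19/5) = 125/19. Minimum is 5 at row 1 (x_1 leaves); pivot element 1/5.
Pivot on row 1; the z-row RHS becomes 7 − (-18/5)·5 = 25.

25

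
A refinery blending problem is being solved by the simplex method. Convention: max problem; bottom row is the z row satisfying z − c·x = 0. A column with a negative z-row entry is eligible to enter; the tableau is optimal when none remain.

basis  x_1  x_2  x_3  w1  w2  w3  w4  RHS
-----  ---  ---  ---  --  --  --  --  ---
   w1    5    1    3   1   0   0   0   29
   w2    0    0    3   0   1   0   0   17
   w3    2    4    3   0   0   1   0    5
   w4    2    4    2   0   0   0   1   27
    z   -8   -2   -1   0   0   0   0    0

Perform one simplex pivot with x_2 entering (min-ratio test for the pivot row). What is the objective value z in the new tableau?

5/2

Ratio test on column x_2 — row 1: 29/1 = 29; row 2: entry 0 ≤ 0; row 3: 5/4 = 5/4; row 4: 27/4 = 27/4. Minimum is 5/4 at row 3 (w3 leaves); pivot element 4.
Pivot on row 3; the z-row RHS becomes 0 − (-2)·(5/4) = 5/2.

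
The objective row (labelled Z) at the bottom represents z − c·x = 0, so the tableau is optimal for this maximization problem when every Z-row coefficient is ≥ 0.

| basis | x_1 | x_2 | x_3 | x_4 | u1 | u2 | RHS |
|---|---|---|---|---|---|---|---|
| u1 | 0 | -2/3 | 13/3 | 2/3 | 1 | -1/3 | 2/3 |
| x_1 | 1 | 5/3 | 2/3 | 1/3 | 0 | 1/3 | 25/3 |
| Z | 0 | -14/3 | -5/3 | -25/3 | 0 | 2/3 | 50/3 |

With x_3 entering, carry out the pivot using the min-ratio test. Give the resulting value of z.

220/13

Ratio test on column x_3 — row 1: (2/3)/(13/3) = 2/13; row 2: (25/3)/(2/3) = 25/2. Minimum is 2/13 at row 1 (u1 leaves); pivot element 13/3.
Pivot on row 1; the Z-row RHS becomes 50/3 − (-5/3)·(2/13) = 220/13.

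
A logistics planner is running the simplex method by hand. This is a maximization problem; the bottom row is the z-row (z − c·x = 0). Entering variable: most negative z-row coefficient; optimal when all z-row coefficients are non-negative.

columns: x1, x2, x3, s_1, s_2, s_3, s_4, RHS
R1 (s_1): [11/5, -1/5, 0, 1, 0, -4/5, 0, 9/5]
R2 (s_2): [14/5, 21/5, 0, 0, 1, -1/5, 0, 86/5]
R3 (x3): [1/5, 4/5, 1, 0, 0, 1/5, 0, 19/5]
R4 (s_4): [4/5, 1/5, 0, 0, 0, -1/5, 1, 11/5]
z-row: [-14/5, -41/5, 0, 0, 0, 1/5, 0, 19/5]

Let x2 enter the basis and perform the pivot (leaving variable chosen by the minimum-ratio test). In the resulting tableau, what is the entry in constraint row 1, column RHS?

55/21

Ratio test on column x2 — row 1: entry -1/5 ≤ 0; row 2: (86/5)/(21/5) = 86/21; row 3: (19/5)/(4/5) = 19/4; row 4: (11/5)/(1/5) = 11. Minimum is 86/21 at row 2 (s_2 leaves); pivot element 21/5.
Divide row 2 by 21/5; eliminate column x2 from the other rows.
Row 1 update in column RHS: 9/5 − (-1/5)·(86/21) = 55/21.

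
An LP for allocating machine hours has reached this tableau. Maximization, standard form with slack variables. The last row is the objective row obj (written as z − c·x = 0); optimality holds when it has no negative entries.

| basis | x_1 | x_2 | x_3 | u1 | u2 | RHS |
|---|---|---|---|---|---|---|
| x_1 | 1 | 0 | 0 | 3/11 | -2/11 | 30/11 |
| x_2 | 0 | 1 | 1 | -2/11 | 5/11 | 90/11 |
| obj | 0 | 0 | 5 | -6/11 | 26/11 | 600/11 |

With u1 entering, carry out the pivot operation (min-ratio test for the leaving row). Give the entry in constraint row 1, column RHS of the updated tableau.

Ratio test on column u1 — row 1: (30/11)/(3/11) = 10; row 2: entry -2/11 ≤ 0. Minimum is 10 at row 1 (x_1 leaves); pivot element 3/11.
Divide row 1 by 3/11; eliminate column u1 from the other rows.
In the new row 1, the RHS entry is the old entry divided by the pivot: (30/11)/(3/11) = 10.

10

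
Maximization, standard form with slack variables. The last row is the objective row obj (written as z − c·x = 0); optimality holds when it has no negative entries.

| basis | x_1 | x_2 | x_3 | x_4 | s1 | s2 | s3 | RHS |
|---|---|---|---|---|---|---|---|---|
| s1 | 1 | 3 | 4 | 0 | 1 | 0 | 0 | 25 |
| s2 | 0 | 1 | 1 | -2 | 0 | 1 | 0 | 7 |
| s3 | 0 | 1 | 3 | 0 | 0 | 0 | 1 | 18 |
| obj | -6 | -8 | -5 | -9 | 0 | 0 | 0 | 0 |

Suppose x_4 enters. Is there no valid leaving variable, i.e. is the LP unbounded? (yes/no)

Every constraint-row entry in column x_4 is ≤ 0, so increasing x_4 is unbounded.

yes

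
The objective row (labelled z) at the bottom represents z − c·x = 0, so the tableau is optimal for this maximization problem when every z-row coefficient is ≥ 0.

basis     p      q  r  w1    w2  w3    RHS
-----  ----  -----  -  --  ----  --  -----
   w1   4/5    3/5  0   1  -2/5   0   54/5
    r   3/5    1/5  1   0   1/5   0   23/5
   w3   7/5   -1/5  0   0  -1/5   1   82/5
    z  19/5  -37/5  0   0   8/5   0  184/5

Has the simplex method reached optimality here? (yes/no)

no

The z-row has a negative entry -37/5 in column q, so it is not optimal.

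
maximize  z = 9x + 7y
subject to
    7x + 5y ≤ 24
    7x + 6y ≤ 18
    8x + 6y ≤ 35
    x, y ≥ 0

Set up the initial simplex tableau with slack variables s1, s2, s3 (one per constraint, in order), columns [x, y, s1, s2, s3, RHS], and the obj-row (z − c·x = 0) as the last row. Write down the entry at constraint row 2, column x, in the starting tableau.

Constraint 2 has coefficient 7 on x.

7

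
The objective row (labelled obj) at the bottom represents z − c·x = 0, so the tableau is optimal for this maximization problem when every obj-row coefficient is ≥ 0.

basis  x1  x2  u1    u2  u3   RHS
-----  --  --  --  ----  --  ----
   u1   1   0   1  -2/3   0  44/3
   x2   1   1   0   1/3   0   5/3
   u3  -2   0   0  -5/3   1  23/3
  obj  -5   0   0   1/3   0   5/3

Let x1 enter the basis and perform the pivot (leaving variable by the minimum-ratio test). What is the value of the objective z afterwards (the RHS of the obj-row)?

Ratio test on column x1 — row 1: (44/3)/1 = 44/3; row 2: (5/3)/1 = 5/3; row 3: entry -2 ≤ 0. Minimum is 5/3 at row 2 (x2 leaves); pivot element 1.
Pivot on row 2; the obj-row RHS becomes 5/3 − (-5)·(5/3) = 10.

10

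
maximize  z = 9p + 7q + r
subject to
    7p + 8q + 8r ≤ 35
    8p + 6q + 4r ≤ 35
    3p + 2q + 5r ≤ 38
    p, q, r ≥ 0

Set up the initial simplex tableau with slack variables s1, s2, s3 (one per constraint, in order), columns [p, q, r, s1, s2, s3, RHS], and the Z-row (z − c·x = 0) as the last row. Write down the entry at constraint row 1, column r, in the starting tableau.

Constraint 1 has coefficient 8 on r.

8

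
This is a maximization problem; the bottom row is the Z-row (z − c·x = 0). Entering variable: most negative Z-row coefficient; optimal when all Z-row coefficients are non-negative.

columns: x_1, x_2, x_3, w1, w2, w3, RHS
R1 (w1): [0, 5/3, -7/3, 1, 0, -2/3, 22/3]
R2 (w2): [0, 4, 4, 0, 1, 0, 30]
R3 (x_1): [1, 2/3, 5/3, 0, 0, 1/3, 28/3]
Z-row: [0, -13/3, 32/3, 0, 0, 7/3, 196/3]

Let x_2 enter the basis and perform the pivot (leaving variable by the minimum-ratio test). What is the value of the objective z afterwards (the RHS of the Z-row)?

Ratio test on column x_2 — row 1: (22/3)/(5/3) = 22/5; row 2: 30/4 = 15/2; row 3: (28/3)/(2/3) = 14. Minimum is 22/5 at row 1 (w1 leaves); pivot element 5/3.
Pivot on row 1; the Z-row RHS becomes 196/3 − (-13/3)·(22/5) = 422/5.

422/5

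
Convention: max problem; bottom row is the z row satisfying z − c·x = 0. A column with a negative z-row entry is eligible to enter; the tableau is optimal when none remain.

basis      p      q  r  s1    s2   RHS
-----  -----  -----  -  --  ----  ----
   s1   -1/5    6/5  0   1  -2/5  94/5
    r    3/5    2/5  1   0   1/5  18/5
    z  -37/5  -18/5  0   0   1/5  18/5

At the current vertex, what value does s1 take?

s1 is basic (row 1); its value is the RHS of that row, 94/5.

94/5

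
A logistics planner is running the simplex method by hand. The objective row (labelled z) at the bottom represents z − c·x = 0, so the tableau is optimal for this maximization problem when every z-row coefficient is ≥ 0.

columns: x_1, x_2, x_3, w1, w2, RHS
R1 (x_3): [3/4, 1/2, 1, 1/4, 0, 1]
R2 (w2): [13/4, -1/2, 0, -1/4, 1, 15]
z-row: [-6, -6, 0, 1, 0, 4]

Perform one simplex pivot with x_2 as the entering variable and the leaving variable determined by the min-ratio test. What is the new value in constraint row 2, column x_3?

1

Ratio test on column x_2 — row 1: 1/(1/2) = 2; row 2: entry -1/2 ≤ 0. Minimum is 2 at row 1 (x_3 leaves); pivot element 1/2.
Divide row 1 by 1/2; eliminate column x_2 from the other rows.
Row 2 update in column x_3: 0 − (-1/2)·2 = 1.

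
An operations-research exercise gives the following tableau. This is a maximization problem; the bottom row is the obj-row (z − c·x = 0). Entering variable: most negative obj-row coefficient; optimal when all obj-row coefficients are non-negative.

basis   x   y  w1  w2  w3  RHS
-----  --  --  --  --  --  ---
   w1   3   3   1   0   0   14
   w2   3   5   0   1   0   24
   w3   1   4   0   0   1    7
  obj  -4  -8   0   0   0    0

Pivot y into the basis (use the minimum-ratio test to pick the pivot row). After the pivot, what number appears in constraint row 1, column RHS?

Ratio test on column y — row 1: 14/3 = 14/3; row 2: 24/5 = 24/5; row 3: 7/4 = 7/4. Minimum is 7/4 at row 3 (w3 leaves); pivot element 4.
Divide row 3 by 4; eliminate column y from the other rows.
Row 1 update in column RHS: 14 − 3·(7/4) = 35/4.

35/4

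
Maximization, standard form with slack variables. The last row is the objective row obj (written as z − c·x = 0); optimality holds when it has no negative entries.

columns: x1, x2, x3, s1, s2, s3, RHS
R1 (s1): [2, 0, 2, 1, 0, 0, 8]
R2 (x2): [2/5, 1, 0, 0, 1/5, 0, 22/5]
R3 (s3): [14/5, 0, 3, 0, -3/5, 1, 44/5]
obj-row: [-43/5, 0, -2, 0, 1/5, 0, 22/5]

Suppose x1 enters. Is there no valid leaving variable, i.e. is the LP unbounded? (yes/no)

Column x1 has positive entries in row(s) 1, 2, 3, so the ratio test bounds it — not unbounded.

no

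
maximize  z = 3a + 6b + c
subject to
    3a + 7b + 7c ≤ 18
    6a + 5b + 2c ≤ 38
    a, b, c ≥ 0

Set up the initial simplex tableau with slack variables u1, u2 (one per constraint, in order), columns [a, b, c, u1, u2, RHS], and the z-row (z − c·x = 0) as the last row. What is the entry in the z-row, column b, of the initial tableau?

The z-row carries the negated objective coefficients: the b entry is -6.

-6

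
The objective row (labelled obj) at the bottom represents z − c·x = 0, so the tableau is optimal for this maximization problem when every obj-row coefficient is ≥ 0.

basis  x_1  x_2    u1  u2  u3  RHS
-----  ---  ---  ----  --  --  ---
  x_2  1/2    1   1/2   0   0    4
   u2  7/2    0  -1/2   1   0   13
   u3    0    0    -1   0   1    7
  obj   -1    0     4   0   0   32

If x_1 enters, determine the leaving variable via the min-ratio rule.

u2

Column x_1 entries and ratios — x_2: 4/(1/2) = 8; u2: 13/(7/2) = 26/7; u3: 0 ≤ 0, skip.
Smallest ratio is 26/7 in the row of u2, so u2 leaves.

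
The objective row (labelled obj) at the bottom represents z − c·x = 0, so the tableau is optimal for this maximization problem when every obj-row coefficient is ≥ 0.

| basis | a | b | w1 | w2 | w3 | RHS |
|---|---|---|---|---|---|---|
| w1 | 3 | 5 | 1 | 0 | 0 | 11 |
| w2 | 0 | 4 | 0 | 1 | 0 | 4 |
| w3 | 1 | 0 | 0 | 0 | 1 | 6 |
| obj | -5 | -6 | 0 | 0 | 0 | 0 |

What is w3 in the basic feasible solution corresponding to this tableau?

w3 is basic (row 3); its value is the RHS of that row, 6.

6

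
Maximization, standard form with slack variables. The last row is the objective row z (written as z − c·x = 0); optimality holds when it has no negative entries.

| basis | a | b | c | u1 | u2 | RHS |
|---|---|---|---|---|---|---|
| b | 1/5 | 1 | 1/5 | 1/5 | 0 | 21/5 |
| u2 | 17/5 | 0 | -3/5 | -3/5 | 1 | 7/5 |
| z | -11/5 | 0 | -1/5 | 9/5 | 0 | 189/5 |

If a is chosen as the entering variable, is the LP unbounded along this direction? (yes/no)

no

Column a has positive entries in row(s) 1, 2, so the ratio test bounds it — not unbounded.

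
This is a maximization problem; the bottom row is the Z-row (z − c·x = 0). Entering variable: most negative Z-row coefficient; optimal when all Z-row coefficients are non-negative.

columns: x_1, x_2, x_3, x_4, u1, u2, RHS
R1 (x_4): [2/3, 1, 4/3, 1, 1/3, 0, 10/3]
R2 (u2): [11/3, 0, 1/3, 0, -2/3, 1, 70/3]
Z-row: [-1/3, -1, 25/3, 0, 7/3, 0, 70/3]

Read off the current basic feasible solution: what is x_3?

0

x_3 is not in the basis, so in the current basic feasible solution x_3 = 0.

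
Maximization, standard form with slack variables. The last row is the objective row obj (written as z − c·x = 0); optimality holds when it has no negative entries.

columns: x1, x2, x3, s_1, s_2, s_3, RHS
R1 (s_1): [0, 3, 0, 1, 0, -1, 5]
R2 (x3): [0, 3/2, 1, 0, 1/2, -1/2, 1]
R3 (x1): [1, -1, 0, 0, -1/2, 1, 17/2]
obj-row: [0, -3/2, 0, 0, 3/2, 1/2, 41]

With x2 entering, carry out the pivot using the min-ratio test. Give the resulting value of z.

Ratio test on column x2 — row 1: 5/3 = 5/3; row 2: 1/(3/2) = 2/3; row 3: entry -1 ≤ 0. Minimum is 2/3 at row 2 (x3 leaves); pivot element 3/2.
Pivot on row 2; the obj-row RHS becomes 41 − (-3/2)·(2/3) = 42.

42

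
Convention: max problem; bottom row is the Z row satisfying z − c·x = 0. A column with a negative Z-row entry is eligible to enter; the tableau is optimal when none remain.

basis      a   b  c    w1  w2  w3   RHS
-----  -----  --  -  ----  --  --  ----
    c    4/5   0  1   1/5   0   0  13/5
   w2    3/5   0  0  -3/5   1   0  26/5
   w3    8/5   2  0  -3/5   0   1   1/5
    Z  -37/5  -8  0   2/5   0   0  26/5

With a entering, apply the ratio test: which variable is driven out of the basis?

w3

Column a entries and ratios — c: (13/5)/(4/5) = 13/4; w2: (26/5)/(3/5) = 26/3; w3: (1/5)/(8/5) = 1/8.
Smallest ratio is 1/8 in the row of w3, so w3 leaves.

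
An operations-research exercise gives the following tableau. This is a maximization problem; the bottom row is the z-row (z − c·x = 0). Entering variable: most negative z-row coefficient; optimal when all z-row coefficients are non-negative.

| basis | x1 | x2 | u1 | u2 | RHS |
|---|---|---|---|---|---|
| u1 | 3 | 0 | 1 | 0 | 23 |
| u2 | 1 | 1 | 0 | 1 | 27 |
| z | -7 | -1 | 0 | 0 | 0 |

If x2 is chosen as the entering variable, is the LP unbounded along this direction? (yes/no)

Column x2 has positive entries in row(s) 2, so the ratio test bounds it — not unbounded.

no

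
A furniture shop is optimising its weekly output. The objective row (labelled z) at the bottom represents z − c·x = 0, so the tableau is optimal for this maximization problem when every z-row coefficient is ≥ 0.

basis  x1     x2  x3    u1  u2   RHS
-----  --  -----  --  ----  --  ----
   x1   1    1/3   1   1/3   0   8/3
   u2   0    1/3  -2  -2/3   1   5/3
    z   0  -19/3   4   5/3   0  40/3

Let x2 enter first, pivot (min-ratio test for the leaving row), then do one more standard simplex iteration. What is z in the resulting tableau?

Ratio test on column x2 — row 1: (8/3)/(1/3) = 8; row 2: (5/3)/(1/3) = 5. Minimum is 5 at row 2 (u2 leaves); pivot element 1/3.
Pivot on row 2; the z-row RHS becomes 40/3 − (-19/3)·5 = 45.
Next entering variable (most negative z-row entry -34): x3.
Ratio test on column x3 — row 1: 1/3 = 1/3; row 2: entry -6 ≤ 0. Minimum is 1/3 at row 1 (x1 leaves); pivot element 3.
After the second pivot the z-row RHS is 45 − (-34)·(1/3) = 169/3.

169/3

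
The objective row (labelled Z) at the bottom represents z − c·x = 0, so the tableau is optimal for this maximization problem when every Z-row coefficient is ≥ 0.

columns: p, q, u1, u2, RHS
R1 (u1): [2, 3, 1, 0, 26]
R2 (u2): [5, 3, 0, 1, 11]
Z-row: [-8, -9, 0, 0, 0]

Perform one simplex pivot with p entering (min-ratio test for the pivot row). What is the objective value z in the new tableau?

Ratio test on column p — row 1: 26/2 = 13; row 2: 11/5 = 11/5. Minimum is 11/5 at row 2 (u2 leaves); pivot element 5.
Pivot on row 2; the Z-row RHS becomes 0 − (-8)·(11/5) = 88/5.

88/5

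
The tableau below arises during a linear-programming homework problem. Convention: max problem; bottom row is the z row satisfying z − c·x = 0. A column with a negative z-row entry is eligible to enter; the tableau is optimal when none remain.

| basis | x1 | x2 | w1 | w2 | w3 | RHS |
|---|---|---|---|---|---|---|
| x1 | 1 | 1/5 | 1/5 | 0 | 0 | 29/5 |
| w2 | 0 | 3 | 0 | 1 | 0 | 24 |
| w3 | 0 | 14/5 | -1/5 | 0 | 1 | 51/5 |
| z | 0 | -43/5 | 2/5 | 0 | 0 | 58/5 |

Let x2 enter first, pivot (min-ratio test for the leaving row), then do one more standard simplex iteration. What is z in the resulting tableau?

Ratio test on column x2 — row 1: (29/5)/(1/5) = 29; row 2: 24/3 = 8; row 3: (51/5)/(14/5) = 51/14. Minimum is 51/14 at row 3 (w3 leaves); pivot element 14/5.
Pivot on row 3; the z-row RHS becomes 58/5 − (-43/5)·(51/14) = 601/14.
Next entering variable (most negative z-row entry -3/14): w1.
Ratio test on column w1 — row 1: (71/14)/(3/14) = 71/3; row 2: (183/14)/(3/14) = 61; row 3: entry -1/14 ≤ 0. Minimum is 71/3 at row 1 (x1 leaves); pivot element 3/14.
After the second pivot the z-row RHS is 601/14 − (-3/14)·(71/3) = 48.

48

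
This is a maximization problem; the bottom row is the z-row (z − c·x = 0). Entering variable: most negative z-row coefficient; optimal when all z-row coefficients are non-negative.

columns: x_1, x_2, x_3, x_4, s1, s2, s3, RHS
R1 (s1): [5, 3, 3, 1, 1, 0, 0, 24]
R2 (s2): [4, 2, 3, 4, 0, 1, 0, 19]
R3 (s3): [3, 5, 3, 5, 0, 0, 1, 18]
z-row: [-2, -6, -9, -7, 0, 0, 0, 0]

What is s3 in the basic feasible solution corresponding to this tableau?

s3 is basic (row 3); its value is the RHS of that row, 18.

18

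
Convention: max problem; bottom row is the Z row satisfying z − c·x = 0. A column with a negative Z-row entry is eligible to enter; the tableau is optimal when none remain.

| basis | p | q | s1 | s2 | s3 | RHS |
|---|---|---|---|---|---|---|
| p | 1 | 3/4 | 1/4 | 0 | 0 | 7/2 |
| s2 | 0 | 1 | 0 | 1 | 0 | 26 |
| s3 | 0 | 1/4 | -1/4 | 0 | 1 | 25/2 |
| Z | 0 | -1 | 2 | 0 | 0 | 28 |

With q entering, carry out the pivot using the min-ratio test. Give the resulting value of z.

Ratio test on column q — row 1: (7/2)/(3/4) = 14/3; row 2: 26/1 = 26; row 3: (25/2)/(1/4) = 50. Minimum is 14/3 at row 1 (p leaves); pivot element 3/4.
Pivot on row 1; the Z-row RHS becomes 28 − (-1)·(14/3) = 98/3.

98/3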